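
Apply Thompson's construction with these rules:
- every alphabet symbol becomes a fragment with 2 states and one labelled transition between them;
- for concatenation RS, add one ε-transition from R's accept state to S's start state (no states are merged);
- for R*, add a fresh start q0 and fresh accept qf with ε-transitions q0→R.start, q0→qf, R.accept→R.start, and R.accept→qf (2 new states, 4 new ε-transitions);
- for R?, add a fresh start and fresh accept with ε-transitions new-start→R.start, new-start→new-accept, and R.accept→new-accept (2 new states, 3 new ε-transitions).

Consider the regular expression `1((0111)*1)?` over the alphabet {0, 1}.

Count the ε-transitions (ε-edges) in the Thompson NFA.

12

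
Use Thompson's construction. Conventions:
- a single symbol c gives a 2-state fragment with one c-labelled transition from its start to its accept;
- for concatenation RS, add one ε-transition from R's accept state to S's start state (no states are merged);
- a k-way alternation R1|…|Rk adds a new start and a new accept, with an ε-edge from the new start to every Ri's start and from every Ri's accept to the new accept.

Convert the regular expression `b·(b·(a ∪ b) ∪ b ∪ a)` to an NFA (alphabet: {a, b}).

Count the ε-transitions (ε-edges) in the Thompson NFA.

Per subexpression:
Each of the 6 symbol leaves contributes 0 ε-transitions.
  a ∪ b : 4 ε-transitions
  b·(a ∪ b) : 5 ε-transitions
  b·(a ∪ b) ∪ b ∪ a : 11 ε-transitions
  b·(b·(a ∪ b) ∪ b ∪ a) : 12 ε-transitions

12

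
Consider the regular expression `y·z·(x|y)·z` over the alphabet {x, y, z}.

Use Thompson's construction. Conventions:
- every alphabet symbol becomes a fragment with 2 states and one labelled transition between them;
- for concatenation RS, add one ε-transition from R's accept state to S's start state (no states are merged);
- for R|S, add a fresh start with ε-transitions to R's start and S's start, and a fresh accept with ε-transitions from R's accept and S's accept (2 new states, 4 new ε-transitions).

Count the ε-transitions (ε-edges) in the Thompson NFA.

Recursing over subexpressions:
Each of the 5 symbol leaves contributes 0 ε-transitions.
  x|y — 4 ε-transitions
  y·z·(x|y)·z — 7 ε-transitions

7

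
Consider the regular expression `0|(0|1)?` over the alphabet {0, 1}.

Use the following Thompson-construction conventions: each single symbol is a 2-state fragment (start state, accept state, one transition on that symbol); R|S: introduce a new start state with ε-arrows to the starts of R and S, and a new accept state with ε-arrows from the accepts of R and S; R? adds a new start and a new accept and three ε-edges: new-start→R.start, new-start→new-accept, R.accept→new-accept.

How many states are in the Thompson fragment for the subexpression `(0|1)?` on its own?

Fragment for `(0|1)?`:
Each of the 2 symbol leaves contributes a 2-state fragment.
  0|1 : 6 states
  (0|1)? : 8 states

8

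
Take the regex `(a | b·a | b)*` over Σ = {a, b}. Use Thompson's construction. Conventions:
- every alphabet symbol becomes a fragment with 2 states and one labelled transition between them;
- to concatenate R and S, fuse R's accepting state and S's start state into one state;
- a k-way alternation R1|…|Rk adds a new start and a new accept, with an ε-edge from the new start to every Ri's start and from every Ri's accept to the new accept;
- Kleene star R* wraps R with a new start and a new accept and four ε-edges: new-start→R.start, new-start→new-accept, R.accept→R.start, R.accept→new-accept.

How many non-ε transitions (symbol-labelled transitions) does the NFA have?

4

Recursing over subexpressions:
Each of the 4 symbol leaves contributes exactly 1 symbol transition.
  b·a = 2 symbol transitions
  a | b·a | b = 4 symbol transitions
  (a | b·a | b)* = 4 symbol transitions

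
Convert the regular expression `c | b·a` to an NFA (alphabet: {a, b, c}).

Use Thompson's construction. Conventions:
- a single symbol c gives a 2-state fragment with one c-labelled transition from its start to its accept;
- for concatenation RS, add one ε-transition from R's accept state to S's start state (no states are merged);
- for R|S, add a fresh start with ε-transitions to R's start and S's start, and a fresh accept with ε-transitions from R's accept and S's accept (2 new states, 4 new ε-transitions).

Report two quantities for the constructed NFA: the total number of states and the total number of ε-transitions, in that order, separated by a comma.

Building bottom-up:
Each of the 3 symbol leaves contributes 2 states and 0 ε-transitions.
  b·a = 4 states, 1 ε-transition
  c | b·a = 8 states, 5 ε-transitions

8, 5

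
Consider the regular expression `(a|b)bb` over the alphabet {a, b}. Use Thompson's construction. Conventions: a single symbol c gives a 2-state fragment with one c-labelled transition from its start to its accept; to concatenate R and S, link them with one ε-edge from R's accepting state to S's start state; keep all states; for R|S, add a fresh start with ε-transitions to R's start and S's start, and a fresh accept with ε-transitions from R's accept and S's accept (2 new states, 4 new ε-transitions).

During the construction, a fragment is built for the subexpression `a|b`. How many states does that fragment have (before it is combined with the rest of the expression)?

Fragment for `a|b`:
Each of the 2 symbol leaves contributes a 2-state fragment.
  a|b : 6 states

6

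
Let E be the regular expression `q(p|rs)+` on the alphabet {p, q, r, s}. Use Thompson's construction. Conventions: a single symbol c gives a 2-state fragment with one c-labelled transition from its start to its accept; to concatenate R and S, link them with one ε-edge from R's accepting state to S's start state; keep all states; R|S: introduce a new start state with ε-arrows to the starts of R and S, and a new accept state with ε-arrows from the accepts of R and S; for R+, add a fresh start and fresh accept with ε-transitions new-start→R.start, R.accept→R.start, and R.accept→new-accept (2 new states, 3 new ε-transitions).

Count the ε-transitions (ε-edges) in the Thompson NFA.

9

Building bottom-up:
Each of the 4 symbol leaves contributes 0 ε-transitions.
  rs → 1 ε-transition
  p|rs → 5 ε-transitions
  (p|rs)+ → 8 ε-transitions
  q(p|rs)+ → 9 ε-transitions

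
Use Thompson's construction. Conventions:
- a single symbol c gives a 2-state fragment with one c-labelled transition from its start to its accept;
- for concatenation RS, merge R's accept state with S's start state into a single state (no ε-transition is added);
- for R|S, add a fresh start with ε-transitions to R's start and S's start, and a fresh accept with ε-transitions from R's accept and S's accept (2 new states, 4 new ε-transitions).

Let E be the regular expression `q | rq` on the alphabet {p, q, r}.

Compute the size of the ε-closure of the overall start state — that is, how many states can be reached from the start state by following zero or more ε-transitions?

3

Let C(F) = |ε-closure(F.start)| within fragment F, and note whether F accepts ε. Symbol fragments have C = 1 and do not accept ε. Then:
  rq — |closure| equals the left operand's closure size = 1 (its accept is not ε-reachable, so the closure stops there)
  q | rq — |closure| = 1 + 1 + 1 = 3 (the new accept is not ε-reachable since no branch accepts ε)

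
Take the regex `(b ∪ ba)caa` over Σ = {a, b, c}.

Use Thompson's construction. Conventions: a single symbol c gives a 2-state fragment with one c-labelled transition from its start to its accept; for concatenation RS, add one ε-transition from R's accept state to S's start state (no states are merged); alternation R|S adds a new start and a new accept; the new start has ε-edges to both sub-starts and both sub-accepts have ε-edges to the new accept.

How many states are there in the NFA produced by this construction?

14

Building bottom-up:
Each of the 6 symbol leaves contributes a 2-state fragment.
  ba — 4 states
  b ∪ ba — 8 states
  (b ∪ ba)caa — 14 states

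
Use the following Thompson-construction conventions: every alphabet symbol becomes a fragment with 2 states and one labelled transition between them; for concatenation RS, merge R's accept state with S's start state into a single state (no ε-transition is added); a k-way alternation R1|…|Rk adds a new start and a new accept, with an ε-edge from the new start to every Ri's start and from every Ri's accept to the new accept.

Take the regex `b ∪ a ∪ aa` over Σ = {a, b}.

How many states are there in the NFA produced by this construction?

9

Per subexpression:
Each of the 4 symbol leaves contributes a 2-state fragment.
  aa = 3 states
  b ∪ a ∪ aa = 9 states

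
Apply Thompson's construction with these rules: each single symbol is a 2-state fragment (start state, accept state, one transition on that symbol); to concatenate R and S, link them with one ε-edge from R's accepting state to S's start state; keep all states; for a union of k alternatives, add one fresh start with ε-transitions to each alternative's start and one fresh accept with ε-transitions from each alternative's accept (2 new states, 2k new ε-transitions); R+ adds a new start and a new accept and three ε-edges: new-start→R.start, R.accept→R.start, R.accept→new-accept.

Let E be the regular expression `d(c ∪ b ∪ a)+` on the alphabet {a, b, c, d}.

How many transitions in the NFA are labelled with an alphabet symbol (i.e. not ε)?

4

Recursing over subexpressions:
Each of the 4 symbol leaves contributes exactly 1 symbol transition.
  c ∪ b ∪ a — 3 symbol transitions
  (c ∪ b ∪ a)+ — 3 symbol transitions
  d(c ∪ b ∪ a)+ — 4 symbol transitions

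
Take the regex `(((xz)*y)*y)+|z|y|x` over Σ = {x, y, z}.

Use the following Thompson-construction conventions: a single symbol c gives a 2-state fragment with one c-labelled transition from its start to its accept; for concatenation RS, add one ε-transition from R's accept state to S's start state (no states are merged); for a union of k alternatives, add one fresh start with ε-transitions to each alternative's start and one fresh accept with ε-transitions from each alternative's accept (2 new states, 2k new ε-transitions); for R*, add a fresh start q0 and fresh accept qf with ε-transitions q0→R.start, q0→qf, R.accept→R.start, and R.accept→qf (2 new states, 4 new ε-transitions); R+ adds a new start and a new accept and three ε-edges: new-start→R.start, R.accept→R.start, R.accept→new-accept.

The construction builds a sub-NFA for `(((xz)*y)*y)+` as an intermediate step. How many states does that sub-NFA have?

Fragment for `(((xz)*y)*y)+`:
Each of the 4 symbol leaves contributes a 2-state fragment.
  xz — 4 states
  (xz)* — 6 states
  (xz)*y — 8 states
  ((xz)*y)* — 10 states
  ((xz)*y)*y — 12 states
  (((xz)*y)*y)+ — 14 states

14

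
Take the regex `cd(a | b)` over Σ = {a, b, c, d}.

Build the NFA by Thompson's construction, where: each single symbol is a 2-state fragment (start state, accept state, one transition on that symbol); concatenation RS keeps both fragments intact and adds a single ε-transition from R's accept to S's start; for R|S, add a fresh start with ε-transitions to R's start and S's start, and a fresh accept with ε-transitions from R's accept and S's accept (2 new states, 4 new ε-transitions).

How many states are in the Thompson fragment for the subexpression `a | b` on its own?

6

Fragment for `a | b`:
Each of the 2 symbol leaves contributes a 2-state fragment.
  a | b : 6 states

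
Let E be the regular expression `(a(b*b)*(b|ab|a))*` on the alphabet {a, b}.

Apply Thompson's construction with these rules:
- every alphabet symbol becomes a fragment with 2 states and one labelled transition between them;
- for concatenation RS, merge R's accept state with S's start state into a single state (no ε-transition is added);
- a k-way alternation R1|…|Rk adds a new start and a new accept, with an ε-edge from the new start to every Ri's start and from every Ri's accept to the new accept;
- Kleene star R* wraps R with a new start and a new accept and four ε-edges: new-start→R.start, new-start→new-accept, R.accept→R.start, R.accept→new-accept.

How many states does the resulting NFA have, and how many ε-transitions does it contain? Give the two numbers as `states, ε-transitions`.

18, 18

Per subexpression:
Each of the 7 symbol leaves contributes 2 states and 0 ε-transitions.
  b* : 4 states, 4 ε-transitions
  b*b : 5 states, 4 ε-transitions
  (b*b)* : 7 states, 8 ε-transitions
  ab : 3 states, 0 ε-transitions
  b|ab|a : 9 states, 6 ε-transitions
  a(b*b)*(b|ab|a) : 16 states, 14 ε-transitions
  (a(b*b)*(b|ab|a))* : 18 states, 18 ε-transitions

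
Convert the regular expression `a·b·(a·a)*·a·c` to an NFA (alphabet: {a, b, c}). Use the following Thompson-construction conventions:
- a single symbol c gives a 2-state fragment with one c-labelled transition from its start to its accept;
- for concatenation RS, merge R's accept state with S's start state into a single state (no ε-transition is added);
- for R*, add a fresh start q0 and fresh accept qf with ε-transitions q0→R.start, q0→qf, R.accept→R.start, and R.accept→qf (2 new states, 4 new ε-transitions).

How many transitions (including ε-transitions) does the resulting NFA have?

10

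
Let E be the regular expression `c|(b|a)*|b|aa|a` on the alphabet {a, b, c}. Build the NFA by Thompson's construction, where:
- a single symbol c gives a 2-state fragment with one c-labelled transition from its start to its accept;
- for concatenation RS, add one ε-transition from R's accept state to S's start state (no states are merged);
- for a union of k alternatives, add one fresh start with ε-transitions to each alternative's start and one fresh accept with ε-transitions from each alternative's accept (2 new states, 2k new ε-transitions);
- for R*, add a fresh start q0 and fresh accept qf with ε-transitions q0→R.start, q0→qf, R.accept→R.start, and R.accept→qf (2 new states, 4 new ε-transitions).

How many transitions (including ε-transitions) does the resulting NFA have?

26

Building bottom-up:
Each of the 7 symbol leaves contributes 1 transition (1 symbol, 0 ε).
  b|a — 6 transitions (2 symbol, 4 ε)
  (b|a)* — 10 transitions (2 symbol, 8 ε)
  aa — 3 transitions (2 symbol, 1 ε)
  c|(b|a)*|b|aa|a — 26 transitions (7 symbol, 19 ε)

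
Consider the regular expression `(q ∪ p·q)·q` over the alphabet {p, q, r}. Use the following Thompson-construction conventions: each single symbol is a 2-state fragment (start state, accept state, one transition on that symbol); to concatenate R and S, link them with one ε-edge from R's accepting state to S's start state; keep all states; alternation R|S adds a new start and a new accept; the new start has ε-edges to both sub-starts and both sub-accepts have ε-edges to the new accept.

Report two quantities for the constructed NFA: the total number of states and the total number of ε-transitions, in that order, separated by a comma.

10, 6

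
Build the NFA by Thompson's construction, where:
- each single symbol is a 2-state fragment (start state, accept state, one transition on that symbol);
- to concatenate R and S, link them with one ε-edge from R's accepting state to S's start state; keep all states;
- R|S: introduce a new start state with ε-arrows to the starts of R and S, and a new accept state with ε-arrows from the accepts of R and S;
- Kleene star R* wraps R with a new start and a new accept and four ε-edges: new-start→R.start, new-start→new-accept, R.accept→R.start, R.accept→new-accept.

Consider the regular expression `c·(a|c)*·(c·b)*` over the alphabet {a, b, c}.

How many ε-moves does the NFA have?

Per subexpression:
Each of the 5 symbol leaves contributes 0 ε-transitions.
  a|c — 4 ε-transitions
  (a|c)* — 8 ε-transitions
  c·b — 1 ε-transition
  (c·b)* — 5 ε-transitions
  c·(a|c)*·(c·b)* — 15 ε-transitions

15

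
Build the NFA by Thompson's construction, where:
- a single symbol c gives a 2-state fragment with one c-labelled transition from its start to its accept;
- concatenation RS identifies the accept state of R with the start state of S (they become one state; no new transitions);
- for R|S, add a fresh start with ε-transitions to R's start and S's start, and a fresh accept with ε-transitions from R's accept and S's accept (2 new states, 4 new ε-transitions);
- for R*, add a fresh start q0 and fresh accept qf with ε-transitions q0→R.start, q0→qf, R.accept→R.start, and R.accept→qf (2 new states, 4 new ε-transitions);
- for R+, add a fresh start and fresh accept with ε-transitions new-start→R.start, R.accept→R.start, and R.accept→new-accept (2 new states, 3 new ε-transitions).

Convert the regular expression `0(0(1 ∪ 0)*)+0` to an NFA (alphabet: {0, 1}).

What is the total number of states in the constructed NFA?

Bottom-up over the parse tree:
Each of the 5 symbol leaves contributes a 2-state fragment.
  1 ∪ 0 → 6 states
  (1 ∪ 0)* → 8 states
  0(1 ∪ 0)* → 9 states
  (0(1 ∪ 0)*)+ → 11 states
  0(0(1 ∪ 0)*)+0 → 13 states

13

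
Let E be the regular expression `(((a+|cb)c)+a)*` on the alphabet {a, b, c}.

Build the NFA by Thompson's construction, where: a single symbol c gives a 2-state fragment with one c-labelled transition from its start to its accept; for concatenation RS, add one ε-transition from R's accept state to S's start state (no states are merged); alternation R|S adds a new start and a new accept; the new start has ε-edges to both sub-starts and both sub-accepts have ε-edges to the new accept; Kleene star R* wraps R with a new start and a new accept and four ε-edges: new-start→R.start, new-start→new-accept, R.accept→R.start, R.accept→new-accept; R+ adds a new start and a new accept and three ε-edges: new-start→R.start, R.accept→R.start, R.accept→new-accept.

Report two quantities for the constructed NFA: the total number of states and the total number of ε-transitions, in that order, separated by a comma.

18, 17

Building bottom-up:
Each of the 5 symbol leaves contributes 2 states and 0 ε-transitions.
  a+ — 4 states, 3 ε-transitions
  cb — 4 states, 1 ε-transition
  a+|cb — 10 states, 8 ε-transitions
  (a+|cb)c — 12 states, 9 ε-transitions
  ((a+|cb)c)+ — 14 states, 12 ε-transitions
  ((a+|cb)c)+a — 16 states, 13 ε-transitions
  (((a+|cb)c)+a)* — 18 states, 17 ε-transitions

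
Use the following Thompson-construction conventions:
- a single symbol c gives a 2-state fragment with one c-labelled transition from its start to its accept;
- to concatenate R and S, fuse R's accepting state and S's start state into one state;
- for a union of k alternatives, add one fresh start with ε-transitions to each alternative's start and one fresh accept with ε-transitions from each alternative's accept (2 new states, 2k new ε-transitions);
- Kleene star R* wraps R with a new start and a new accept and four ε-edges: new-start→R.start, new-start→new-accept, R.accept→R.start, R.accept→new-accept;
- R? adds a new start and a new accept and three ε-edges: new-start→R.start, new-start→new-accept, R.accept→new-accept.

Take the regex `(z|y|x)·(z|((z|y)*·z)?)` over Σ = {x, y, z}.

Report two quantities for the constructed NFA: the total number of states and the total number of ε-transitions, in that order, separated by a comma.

Recursing over subexpressions:
Each of the 7 symbol leaves contributes 2 states and 0 ε-transitions.
  z|y|x → 8 states, 6 ε-transitions
  z|y → 6 states, 4 ε-transitions
  (z|y)* → 8 states, 8 ε-transitions
  (z|y)*·z → 9 states, 8 ε-transitions
  ((z|y)*·z)? → 11 states, 11 ε-transitions
  z|((z|y)*·z)? → 15 states, 15 ε-transitions
  (z|y|x)·(z|((z|y)*·z)?) → 22 states, 21 ε-transitions

22, 21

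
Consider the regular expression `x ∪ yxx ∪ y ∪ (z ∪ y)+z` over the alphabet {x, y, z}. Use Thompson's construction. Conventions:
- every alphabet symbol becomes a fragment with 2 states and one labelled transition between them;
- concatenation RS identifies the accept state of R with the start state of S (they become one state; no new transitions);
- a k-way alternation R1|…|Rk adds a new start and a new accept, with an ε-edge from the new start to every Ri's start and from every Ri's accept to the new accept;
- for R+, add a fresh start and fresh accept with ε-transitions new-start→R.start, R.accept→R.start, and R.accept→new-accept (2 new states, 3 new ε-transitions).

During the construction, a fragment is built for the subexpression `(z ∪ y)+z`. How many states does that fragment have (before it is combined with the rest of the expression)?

9

Fragment for `(z ∪ y)+z`:
Each of the 3 symbol leaves contributes a 2-state fragment.
  z ∪ y : 6 states
  (z ∪ y)+ : 8 states
  (z ∪ y)+z : 9 states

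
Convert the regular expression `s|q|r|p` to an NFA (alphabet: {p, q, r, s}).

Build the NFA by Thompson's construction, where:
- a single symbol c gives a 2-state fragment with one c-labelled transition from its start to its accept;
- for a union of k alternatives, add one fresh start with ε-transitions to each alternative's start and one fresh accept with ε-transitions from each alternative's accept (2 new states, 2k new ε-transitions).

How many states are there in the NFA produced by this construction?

Building bottom-up:
Each of the 4 symbol leaves contributes a 2-state fragment.
  s|q|r|p = 10 states

10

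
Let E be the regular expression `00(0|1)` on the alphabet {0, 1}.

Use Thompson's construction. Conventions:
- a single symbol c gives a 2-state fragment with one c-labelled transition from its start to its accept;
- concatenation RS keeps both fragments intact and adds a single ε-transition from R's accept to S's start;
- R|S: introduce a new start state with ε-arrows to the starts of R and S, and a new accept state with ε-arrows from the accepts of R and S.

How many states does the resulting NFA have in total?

10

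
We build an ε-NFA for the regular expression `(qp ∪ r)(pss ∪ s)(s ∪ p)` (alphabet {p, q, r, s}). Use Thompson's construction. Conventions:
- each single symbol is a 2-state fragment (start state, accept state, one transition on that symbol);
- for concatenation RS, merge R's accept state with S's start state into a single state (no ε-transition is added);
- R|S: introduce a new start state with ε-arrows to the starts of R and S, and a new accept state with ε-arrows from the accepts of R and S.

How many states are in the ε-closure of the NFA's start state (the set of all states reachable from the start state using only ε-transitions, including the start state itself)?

3

Let C(F) = |ε-closure(F.start)| within fragment F, and note whether F accepts ε. Symbol fragments have C = 1 and do not accept ε. Then:
  qp : C equals the left operand's closure size = 1 (its accept is not ε-reachable, so the closure stops there)
  qp ∪ r : new start ε-reaches every alternative's start; none of them accept ε, so the new accept is not reached: C = 1 + 1 + 1 = 3
  pss : same as the first factor's closure: C = 1
  pss ∪ s : new start ε-reaches every alternative's start; none of them accept ε, so the new accept is not reached: C = 1 + 1 + 1 = 3
  s ∪ p : C = 1 + 1 + 1 = 3 (the new accept is not ε-reachable since no branch accepts ε)
  (qp ∪ r)(pss ∪ s)(s ∪ p) : C equals the left operand's closure size = 3 (its accept is not ε-reachable, so the closure stops there)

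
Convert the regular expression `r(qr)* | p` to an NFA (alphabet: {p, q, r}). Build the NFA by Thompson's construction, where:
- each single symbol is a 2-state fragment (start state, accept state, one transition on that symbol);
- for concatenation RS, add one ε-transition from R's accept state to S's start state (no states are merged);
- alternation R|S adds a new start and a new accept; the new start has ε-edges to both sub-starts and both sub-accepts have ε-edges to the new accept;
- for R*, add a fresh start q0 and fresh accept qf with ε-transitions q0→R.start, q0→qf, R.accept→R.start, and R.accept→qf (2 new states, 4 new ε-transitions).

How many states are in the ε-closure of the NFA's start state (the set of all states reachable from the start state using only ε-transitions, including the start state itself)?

3

Work bottom-up. For each fragment F, track |ε-closure(F.start)| and whether F's accept lies in that closure (i.e. whether F accepts ε). A single-symbol fragment has closure size 1 and does not accept ε.
  qr : |ε-closure| equals the left operand's closure size = 1 (its accept is not ε-reachable, so the closure stops there)
  (qr)* : new start has ε-edges to the inner start and to the new accept, so |ε-closure| = 2 + 1 = 3
  r(qr)* : |ε-closure| equals the left operand's closure size = 1 (its accept is not ε-reachable, so the closure stops there)
  r(qr)* | p : |ε-closure| = 1 + 1 + 1 = 3 (the new accept is not ε-reachable since no branch accepts ε)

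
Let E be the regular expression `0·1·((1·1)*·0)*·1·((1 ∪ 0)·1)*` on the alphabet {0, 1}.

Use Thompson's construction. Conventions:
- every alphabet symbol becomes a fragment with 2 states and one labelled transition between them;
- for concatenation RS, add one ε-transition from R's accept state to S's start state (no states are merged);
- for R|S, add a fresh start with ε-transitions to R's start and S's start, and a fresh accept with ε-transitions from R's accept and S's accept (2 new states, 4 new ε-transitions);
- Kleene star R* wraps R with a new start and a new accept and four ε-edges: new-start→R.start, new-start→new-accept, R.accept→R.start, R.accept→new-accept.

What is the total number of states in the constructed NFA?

26

Bottom-up over the parse tree:
Each of the 9 symbol leaves contributes a 2-state fragment.
  1·1 — 4 states
  (1·1)* — 6 states
  (1·1)*·0 — 8 states
  ((1·1)*·0)* — 10 states
  1 ∪ 0 — 6 states
  (1 ∪ 0)·1 — 8 states
  ((1 ∪ 0)·1)* — 10 states
  0·1·((1·1)*·0)*·1·((1 ∪ 0)·1)* — 26 states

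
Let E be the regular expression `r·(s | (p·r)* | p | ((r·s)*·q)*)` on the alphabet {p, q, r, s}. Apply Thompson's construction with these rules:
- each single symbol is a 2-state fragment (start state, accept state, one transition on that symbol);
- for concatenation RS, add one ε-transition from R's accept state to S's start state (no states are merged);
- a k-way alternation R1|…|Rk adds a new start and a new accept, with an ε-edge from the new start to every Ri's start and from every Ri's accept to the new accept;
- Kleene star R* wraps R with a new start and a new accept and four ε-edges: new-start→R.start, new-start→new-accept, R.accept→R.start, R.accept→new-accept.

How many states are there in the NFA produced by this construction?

Per subexpression:
Each of the 8 symbol leaves contributes a 2-state fragment.
  p·r — 4 states
  (p·r)* — 6 states
  r·s — 4 states
  (r·s)* — 6 states
  (r·s)*·q — 8 states
  ((r·s)*·q)* — 10 states
  s | (p·r)* | p | ((r·s)*·q)* — 22 states
  r·(s | (p·r)* | p | ((r·s)*·q)*) — 24 states

24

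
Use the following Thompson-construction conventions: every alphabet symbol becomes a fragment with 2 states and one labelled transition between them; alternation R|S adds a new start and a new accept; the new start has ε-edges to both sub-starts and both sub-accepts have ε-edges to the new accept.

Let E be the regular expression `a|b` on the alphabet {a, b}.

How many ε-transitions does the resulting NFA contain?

Recursing over subexpressions:
Each of the 2 symbol leaves contributes 0 ε-transitions.
  a|b : 4 ε-transitions

4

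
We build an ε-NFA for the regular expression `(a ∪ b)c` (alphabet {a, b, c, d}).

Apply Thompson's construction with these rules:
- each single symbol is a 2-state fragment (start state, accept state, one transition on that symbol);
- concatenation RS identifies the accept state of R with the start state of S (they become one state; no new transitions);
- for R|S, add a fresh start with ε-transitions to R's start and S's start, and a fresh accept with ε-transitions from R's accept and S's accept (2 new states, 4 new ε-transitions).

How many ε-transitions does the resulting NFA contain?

Bottom-up over the parse tree:
Each of the 3 symbol leaves contributes 0 ε-transitions.
  a ∪ b → 4 ε-transitions
  (a ∪ b)c → 4 ε-transitions

4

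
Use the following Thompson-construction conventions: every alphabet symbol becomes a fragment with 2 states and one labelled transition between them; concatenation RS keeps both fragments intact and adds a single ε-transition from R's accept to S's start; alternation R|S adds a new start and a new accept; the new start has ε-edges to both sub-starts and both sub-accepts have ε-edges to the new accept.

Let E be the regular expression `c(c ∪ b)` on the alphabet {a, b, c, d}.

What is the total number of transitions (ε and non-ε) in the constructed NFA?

8

Recursing over subexpressions:
Each of the 3 symbol leaves contributes 1 transition (1 symbol, 0 ε).
  c ∪ b — 6 transitions (2 symbol, 4 ε)
  c(c ∪ b) — 8 transitions (3 symbol, 5 ε)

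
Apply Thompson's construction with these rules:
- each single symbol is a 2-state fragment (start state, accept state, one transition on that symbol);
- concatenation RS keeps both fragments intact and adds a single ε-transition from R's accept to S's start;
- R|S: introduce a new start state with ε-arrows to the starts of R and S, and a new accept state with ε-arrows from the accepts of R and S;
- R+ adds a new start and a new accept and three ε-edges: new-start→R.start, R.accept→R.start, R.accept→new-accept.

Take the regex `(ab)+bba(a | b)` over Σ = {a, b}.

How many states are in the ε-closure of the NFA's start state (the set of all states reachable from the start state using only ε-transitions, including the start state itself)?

2

Compute the ε-closure size of each fragment's start state recursively; a symbol fragment's start has no outgoing ε-edge, so its closure is just itself (size 1).
  ab : same as the first factor's closure: C = 1
  (ab)+ : C = 1 + 1 = 2 (the body doesn't accept ε, so the new accept is not reached)
  a | b : new start ε-reaches every alternative's start; none of them accept ε, so the new accept is not reached: C = 1 + 1 + 1 = 3
  (ab)+bba(a | b) : same as the first factor's closure: C = 2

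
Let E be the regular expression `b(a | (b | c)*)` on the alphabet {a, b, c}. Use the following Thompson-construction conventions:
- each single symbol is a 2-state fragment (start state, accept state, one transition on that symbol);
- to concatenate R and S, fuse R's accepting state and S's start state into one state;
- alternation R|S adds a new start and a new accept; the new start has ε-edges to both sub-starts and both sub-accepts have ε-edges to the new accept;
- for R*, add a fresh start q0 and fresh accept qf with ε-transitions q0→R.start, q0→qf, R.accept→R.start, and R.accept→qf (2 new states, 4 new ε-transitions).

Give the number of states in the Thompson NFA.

By structural recursion:
Each of the 4 symbol leaves contributes a 2-state fragment.
  b | c : 6 states
  (b | c)* : 8 states
  a | (b | c)* : 12 states
  b(a | (b | c)*) : 13 states

13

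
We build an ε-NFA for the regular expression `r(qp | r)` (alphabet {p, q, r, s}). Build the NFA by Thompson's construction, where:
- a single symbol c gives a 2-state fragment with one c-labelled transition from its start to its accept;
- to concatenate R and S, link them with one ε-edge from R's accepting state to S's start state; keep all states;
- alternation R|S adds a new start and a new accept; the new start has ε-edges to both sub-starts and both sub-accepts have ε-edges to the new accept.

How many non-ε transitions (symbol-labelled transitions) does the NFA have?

4

Recursing over subexpressions:
Each of the 4 symbol leaves contributes exactly 1 symbol transition.
  qp — 2 symbol transitions
  qp | r — 3 symbol transitions
  r(qp | r) — 4 symbol transitions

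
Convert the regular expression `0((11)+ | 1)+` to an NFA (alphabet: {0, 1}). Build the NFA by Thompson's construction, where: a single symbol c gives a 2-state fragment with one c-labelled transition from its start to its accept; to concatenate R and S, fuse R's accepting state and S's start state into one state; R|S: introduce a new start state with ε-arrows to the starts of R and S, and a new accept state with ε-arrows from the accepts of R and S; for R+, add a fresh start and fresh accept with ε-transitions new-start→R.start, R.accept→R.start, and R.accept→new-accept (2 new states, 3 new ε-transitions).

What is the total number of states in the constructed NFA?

Per subexpression:
Each of the 4 symbol leaves contributes a 2-state fragment.
  11 : 3 states
  (11)+ : 5 states
  (11)+ | 1 : 9 states
  ((11)+ | 1)+ : 11 states
  0((11)+ | 1)+ : 12 states

12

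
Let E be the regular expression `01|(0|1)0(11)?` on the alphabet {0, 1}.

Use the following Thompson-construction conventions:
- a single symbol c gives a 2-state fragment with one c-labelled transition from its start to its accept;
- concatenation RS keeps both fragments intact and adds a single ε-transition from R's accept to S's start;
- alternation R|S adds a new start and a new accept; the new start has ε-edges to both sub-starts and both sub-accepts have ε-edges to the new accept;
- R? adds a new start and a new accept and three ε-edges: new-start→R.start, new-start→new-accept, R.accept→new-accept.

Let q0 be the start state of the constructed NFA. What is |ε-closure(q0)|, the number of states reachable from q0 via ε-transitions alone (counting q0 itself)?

5

Let C(F) = |ε-closure(F.start)| within fragment F, and note whether F accepts ε. Symbol fragments have C = 1 and do not accept ε. Then:
  01 → same as the first factor's closure: C = 1
  0|1 → new start ε-reaches every alternative's start; none of them accept ε, so the new accept is not reached: C = 1 + 1 + 1 = 3
  11 → C equals the left operand's closure size = 1 (its accept is not ε-reachable, so the closure stops there)
  (11)? → C = 1 (new start) + 1 (body) + 1 (new accept, via ε) = 3
  (0|1)0(11)? → same as the first factor's closure: C = 3
  01|(0|1)0(11)? → C = 1 + 1 + 3 = 5 (the new accept is not ε-reachable since no branch accepts ε)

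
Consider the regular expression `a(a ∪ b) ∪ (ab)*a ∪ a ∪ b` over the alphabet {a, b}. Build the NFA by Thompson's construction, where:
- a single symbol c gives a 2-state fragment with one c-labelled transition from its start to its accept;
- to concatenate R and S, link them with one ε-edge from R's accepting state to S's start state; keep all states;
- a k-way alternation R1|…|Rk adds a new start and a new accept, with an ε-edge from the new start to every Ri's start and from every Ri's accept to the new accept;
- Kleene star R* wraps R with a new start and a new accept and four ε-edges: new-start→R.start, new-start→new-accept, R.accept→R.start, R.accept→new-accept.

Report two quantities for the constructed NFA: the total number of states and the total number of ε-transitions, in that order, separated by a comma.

22, 19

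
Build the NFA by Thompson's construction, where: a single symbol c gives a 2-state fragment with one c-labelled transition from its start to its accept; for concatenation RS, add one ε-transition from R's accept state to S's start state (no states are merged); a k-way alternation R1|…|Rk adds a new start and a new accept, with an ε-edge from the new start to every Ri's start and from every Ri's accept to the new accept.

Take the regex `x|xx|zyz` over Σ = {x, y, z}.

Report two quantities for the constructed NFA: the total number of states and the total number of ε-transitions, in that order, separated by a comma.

14, 9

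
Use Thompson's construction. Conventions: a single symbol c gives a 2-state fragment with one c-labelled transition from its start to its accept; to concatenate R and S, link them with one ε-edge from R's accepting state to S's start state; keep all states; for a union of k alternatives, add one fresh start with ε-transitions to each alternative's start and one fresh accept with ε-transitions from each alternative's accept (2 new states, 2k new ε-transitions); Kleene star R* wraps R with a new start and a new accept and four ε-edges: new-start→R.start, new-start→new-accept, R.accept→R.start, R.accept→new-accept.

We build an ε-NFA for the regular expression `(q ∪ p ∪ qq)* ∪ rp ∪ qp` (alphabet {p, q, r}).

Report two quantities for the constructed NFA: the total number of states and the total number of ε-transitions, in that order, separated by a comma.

22, 19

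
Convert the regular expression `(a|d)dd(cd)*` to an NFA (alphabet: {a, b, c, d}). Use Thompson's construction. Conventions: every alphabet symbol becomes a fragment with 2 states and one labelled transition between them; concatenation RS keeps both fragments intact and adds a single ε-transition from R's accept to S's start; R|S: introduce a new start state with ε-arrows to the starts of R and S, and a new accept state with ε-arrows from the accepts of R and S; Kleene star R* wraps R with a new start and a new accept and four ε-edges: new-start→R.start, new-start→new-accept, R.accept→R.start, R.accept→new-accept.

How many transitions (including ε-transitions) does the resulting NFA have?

Bottom-up over the parse tree:
Each of the 6 symbol leaves contributes 1 transition (1 symbol, 0 ε).
  a|d → 6 transitions (2 symbol, 4 ε)
  cd → 3 transitions (2 symbol, 1 ε)
  (cd)* → 7 transitions (2 symbol, 5 ε)
  (a|d)dd(cd)* → 18 transitions (6 symbol, 12 ε)

18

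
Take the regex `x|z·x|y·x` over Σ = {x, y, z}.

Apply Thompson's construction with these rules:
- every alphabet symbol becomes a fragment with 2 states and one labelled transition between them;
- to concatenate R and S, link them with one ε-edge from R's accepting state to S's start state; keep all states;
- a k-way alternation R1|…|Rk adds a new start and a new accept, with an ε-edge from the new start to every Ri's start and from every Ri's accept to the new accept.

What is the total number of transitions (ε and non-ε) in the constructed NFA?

13

Bottom-up over the parse tree:
Each of the 5 symbol leaves contributes 1 transition (1 symbol, 0 ε).
  z·x — 3 transitions (2 symbol, 1 ε)
  y·x — 3 transitions (2 symbol, 1 ε)
  x|z·x|y·x — 13 transitions (5 symbol, 8 ε)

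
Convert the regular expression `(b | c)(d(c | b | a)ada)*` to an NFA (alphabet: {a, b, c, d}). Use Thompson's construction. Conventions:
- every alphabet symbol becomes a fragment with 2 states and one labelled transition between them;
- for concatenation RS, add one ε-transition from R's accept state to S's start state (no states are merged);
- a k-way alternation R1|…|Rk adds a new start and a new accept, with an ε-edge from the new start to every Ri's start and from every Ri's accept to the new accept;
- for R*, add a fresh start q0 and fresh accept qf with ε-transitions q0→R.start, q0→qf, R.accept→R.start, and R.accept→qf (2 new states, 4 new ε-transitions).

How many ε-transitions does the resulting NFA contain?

Recursing over subexpressions:
Each of the 9 symbol leaves contributes 0 ε-transitions.
  b | c — 4 ε-transitions
  c | b | a — 6 ε-transitions
  d(c | b | a)ada — 10 ε-transitions
  (d(c | b | a)ada)* — 14 ε-transitions
  (b | c)(d(c | b | a)ada)* — 19 ε-transitions

19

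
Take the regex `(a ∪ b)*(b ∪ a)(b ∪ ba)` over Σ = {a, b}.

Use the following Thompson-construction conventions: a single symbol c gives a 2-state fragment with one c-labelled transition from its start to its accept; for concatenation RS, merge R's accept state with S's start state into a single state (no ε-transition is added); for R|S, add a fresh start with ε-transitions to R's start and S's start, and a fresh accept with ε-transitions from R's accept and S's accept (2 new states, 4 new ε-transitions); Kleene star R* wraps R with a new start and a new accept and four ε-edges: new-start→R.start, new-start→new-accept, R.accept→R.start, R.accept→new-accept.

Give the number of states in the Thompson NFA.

19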